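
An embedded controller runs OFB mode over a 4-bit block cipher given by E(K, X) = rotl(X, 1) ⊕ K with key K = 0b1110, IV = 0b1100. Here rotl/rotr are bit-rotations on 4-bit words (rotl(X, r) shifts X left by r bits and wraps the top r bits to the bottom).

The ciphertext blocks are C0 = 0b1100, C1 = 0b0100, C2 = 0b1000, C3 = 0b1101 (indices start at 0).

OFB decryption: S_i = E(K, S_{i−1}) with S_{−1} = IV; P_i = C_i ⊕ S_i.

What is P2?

P2 = 0b0110

P0: S = E(K, 0b1100) = 0b0111; 0b1100 ⊕ 0b0111 = 0b1011.
P1: S = E(K, 0b0111) = 0b0000; 0b0100 ⊕ 0b0000 = 0b0100.
P2: S = E(K, 0b0000) = 0b1110; 0b1000 ⊕ 0b1110 = 0b0110.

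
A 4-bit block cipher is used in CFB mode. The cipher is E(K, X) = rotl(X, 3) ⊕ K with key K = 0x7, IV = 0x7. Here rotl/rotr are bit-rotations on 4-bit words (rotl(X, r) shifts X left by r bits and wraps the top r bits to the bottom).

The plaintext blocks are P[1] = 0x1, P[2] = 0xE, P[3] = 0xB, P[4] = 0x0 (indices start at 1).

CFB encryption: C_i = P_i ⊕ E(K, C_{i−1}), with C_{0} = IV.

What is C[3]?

C[1]: E(K, 0x7) = 0xC; 0x1 ⊕ 0xC = 0xD.
C[2]: E(K, 0xD) = 0x9; 0xE ⊕ 0x9 = 0x7.
C[3]: E(K, 0x7) = 0xC; 0xB ⊕ 0xC = 0x7.

C[3] = 0x7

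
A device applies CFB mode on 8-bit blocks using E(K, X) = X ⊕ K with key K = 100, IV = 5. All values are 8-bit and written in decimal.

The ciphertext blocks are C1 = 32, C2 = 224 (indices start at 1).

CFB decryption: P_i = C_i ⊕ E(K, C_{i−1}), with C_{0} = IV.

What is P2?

P2 = 164

P2: E(K, 32) = 68; 224 ⊕ 68 = 164.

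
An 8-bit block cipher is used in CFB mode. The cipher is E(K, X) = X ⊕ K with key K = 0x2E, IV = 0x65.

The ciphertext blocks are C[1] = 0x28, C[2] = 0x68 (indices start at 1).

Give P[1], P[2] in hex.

P[1] = 0x63, P[2] = 0x6E

CFB decryption: P_i = C_i ⊕ E(K, C_{i−1}), with C_{0} = IV.
P[1]: E(K, 0x65) = 0x4B; 0x28 ⊕ 0x4B = 0x63.
P[2]: E(K, 0x28) = 0x06; 0x68 ⊕ 0x06 = 0x6E.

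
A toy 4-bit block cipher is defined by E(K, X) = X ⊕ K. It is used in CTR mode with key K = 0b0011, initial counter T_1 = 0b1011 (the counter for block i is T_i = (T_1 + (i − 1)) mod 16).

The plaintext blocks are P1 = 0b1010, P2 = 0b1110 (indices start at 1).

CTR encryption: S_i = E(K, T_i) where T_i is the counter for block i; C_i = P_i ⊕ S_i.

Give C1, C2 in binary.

C1: T = 0b1011, S = E(K, T) = 0b1000; 0b1010 ⊕ 0b1000 = 0b0010.
C2: T = 0b1100, S = E(K, T) = 0b1111; 0b1110 ⊕ 0b1111 = 0b0001.

C1 = 0b0010, C2 = 0b0001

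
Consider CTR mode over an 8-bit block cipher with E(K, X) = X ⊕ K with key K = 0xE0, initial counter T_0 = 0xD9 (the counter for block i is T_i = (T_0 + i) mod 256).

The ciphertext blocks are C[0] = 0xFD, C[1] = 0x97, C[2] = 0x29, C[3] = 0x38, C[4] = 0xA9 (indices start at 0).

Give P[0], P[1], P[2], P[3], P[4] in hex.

P[0] = 0xC4, P[1] = 0xAD, P[2] = 0x12, P[3] = 0x04, P[4] = 0x94

CTR decryption: S_i = E(K, T_i) where T_i is the counter for block i; P_i = C_i ⊕ S_i.
P[0]: T = 0xD9, S = E(K, T) = 0x39; 0xFD ⊕ 0x39 = 0xC4.
P[1]: T = 0xDA, S = E(K, T) = 0x3A; 0x97 ⊕ 0x3A = 0xAD.
P[2]: T = 0xDB, S = E(K, T) = 0x3B; 0x29 ⊕ 0x3B = 0x12.
P[3]: T = 0xDC, S = E(K, T) = 0x3C; 0x38 ⊕ 0x3C = 0x04.
P[4]: T = 0xDD, S = E(K, T) = 0x3D; 0xA9 ⊕ 0x3D = 0x94.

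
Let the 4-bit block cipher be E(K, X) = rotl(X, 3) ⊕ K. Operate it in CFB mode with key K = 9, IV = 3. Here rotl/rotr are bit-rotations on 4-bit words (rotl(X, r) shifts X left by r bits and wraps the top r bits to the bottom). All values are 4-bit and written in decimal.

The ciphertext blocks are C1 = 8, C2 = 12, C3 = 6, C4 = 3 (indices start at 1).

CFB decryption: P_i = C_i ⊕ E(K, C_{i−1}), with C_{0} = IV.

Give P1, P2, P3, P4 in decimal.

P1: E(K, 3) = 0; 8 ⊕ 0 = 8.
P2: E(K, 8) = 13; 12 ⊕ 13 = 1.
P3: E(K, 12) = 15; 6 ⊕ 15 = 9.
P4: E(K, 6) = 10; 3 ⊕ 10 = 9.

P1 = 8, P2 = 1, P3 = 9, P4 = 9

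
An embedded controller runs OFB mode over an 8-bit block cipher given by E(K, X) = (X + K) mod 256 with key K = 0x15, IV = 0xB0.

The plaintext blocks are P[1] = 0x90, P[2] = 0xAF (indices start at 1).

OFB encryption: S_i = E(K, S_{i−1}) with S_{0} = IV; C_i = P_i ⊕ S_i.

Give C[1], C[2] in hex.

C[1] = 0x55, C[2] = 0x75

C[1]: S = E(K, 0xB0) = 0xC5; 0x90 ⊕ 0xC5 = 0x55.
C[2]: S = E(K, 0xC5) = 0xDA; 0xAF ⊕ 0xDA = 0x75.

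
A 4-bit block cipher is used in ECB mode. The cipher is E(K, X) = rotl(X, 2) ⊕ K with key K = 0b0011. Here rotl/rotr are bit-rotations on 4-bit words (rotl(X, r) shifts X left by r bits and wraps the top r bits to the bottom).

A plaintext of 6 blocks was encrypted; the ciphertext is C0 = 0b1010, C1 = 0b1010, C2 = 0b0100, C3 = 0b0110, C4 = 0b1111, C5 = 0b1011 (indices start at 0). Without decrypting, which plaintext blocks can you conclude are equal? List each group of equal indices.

ECB encrypts each block independently with the same key, so equal ciphertext blocks imply equal plaintext blocks.
C0 = C1 = 0b1010, so P0 = P1.

P0 = P1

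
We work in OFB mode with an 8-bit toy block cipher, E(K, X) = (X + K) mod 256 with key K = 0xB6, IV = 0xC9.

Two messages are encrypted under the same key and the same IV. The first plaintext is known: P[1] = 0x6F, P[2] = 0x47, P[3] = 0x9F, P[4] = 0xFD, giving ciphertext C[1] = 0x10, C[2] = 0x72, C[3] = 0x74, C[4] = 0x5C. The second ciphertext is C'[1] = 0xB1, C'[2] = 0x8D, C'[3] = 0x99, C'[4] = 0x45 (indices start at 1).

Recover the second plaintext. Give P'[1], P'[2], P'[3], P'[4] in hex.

In OFB with a reused IV, both messages share the same keystream S_i, so C_i ⊕ C'_i = P_i ⊕ P'_i and thus P'_i = P_i ⊕ C_i ⊕ C'_i.
P'[1]: 0x6F ⊕ 0x10 ⊕ 0xB1 = 0xCE.
P'[2]: 0x47 ⊕ 0x72 ⊕ 0x8D = 0xB8.
P'[3]: 0x9F ⊕ 0x74 ⊕ 0x99 = 0x72.
P'[4]: 0xFD ⊕ 0x5C ⊕ 0x45 = 0xE4.

P'[1] = 0xCE, P'[2] = 0xB8, P'[3] = 0x72, P'[4] = 0xE4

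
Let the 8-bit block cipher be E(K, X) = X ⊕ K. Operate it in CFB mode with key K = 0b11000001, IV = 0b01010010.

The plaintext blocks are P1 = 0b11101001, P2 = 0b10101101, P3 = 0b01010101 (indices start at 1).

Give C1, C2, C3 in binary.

C1 = 0b01111010, C2 = 0b00010110, C3 = 0b10000010

CFB encryption: C_i = P_i ⊕ E(K, C_{i−1}), with C_{0} = IV.
C1: E(K, 0b01010010) = 0b10010011; 0b11101001 ⊕ 0b10010011 = 0b01111010.
C2: E(K, 0b01111010) = 0b10111011; 0b10101101 ⊕ 0b10111011 = 0b00010110.
C3: E(K, 0b00010110) = 0b11010111; 0b01010101 ⊕ 0b11010111 = 0b10000010.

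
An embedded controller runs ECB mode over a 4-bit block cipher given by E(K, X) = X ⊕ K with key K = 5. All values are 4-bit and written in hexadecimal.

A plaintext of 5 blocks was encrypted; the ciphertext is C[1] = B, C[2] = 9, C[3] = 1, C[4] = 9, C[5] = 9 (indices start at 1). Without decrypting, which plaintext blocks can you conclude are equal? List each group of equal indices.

P[2] = P[4] = P[5]

ECB encrypts each block independently with the same key, so equal ciphertext blocks imply equal plaintext blocks.
C[2] = C[4] = C[5] = 9, so P[2] = P[4] = P[5].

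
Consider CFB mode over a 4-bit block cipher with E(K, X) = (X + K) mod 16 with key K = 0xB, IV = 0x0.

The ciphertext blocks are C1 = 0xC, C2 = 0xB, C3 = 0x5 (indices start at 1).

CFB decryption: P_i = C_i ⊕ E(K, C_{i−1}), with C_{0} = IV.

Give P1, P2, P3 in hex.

P1: E(K, 0x0) = 0xB; 0xC ⊕ 0xB = 0x7.
P2: E(K, 0xC) = 0x7; 0xB ⊕ 0x7 = 0xC.
P3: E(K, 0xB) = 0x6; 0x5 ⊕ 0x6 = 0x3.

P1 = 0x7, P2 = 0xC, P3 = 0x3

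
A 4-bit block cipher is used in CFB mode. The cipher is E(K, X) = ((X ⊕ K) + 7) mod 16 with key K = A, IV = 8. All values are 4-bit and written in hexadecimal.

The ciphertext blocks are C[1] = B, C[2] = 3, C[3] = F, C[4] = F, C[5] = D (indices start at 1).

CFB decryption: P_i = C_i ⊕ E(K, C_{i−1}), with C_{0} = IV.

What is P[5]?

P[5]: E(K, F) = C; D ⊕ C = 1.

P[5] = 1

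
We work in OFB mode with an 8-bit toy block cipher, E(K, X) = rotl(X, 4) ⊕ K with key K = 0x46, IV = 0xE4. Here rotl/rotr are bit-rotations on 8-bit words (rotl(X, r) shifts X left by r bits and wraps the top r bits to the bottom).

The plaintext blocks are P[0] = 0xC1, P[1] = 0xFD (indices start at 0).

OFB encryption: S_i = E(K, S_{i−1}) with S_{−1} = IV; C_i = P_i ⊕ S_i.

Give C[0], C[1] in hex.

C[0] = 0xC9, C[1] = 0x3B

C[0]: S = E(K, 0xE4) = 0x08; 0xC1 ⊕ 0x08 = 0xC9.
C[1]: S = E(K, 0x08) = 0xC6; 0xFD ⊕ 0xC6 = 0x3B.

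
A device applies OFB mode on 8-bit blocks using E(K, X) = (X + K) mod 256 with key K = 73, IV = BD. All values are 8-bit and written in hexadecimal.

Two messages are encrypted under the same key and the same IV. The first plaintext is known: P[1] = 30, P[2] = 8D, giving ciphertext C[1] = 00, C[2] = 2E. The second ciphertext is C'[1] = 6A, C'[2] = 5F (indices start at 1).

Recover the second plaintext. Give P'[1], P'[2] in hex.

P'[1] = 5A, P'[2] = FC

In OFB with a reused IV, both messages share the same keystream S_i, so C_i ⊕ C'_i = P_i ⊕ P'_i and thus P'_i = P_i ⊕ C_i ⊕ C'_i.
P'[1]: 30 ⊕ 00 ⊕ 6A = 5A.
P'[2]: 8D ⊕ 2E ⊕ 5F = FC.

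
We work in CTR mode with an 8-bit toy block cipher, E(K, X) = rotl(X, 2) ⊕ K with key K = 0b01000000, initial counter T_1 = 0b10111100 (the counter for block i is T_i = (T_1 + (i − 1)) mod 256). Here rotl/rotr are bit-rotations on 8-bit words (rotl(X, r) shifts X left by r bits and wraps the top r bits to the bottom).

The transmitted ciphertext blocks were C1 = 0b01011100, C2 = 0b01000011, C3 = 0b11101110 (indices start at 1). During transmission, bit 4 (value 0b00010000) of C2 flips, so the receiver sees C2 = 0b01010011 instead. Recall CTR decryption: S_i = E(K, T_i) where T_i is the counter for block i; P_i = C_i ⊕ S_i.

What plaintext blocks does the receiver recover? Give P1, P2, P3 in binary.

Only C2 changed, to 0b01010011. In CTR, a change in C_i flips the same bit in P_i only; the keystream is unaffected. Decrypting the received ciphertext:
P1: T = 0b10111100, S = E(K, T) = 0b10110010; 0b01011100 ⊕ 0b10110010 = 0b11101110.
P2: T = 0b10111101, S = E(K, T) = 0b10110110; 0b01010011 ⊕ 0b10110110 = 0b11100101.
P3: T = 0b10111110, S = E(K, T) = 0b10111010; 0b11101110 ⊕ 0b10111010 = 0b01010100.
Blocks that differ from the original plaintext: P2.

P1 = 0b11101110, P2 = 0b11100101, P3 = 0b01010100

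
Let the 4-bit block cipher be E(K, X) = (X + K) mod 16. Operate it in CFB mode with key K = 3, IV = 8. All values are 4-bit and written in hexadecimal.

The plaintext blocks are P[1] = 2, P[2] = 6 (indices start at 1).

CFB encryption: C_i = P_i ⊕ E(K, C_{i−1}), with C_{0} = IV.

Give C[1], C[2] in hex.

C[1]: E(K, 8) = B; 2 ⊕ B = 9.
C[2]: E(K, 9) = C; 6 ⊕ C = A.

C[1] = 9, C[2] = A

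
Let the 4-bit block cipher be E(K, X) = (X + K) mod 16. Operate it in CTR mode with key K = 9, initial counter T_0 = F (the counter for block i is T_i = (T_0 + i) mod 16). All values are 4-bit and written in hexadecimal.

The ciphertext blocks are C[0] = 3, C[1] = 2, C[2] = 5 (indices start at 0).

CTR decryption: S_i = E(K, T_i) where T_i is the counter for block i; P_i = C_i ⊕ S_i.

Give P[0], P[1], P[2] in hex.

P[0] = B, P[1] = B, P[2] = F

P[0]: T = F, S = E(K, T) = 8; 3 ⊕ 8 = B.
P[1]: T = 0, S = E(K, T) = 9; 2 ⊕ 9 = B.
P[2]: T = 1, S = E(K, T) = A; 5 ⊕ A = F.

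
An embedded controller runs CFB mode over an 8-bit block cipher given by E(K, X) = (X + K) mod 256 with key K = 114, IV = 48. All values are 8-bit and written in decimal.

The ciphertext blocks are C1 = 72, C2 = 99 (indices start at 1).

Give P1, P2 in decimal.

CFB decryption: P_i = C_i ⊕ E(K, C_{i−1}), with C_{0} = IV.
P1: E(K, 48) = 162; 72 ⊕ 162 = 234.
P2: E(K, 72) = 186; 99 ⊕ 186 = 217.

P1 = 234, P2 = 217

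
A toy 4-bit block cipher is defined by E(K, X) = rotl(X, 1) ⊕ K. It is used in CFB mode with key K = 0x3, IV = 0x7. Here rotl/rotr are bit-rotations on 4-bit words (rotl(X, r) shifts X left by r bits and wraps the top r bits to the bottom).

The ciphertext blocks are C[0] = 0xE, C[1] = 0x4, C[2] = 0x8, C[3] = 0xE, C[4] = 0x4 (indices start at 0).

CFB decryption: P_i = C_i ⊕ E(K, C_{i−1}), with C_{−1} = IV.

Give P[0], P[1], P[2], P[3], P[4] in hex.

P[0]: E(K, 0x7) = 0xD; 0xE ⊕ 0xD = 0x3.
P[1]: E(K, 0xE) = 0xE; 0x4 ⊕ 0xE = 0xA.
P[2]: E(K, 0x4) = 0xB; 0x8 ⊕ 0xB = 0x3.
P[3]: E(K, 0x8) = 0x2; 0xE ⊕ 0x2 = 0xC.
P[4]: E(K, 0xE) = 0xE; 0x4 ⊕ 0xE = 0xA.

P[0] = 0x3, P[1] = 0xA, P[2] = 0x3, P[3] = 0xC, P[4] = 0xA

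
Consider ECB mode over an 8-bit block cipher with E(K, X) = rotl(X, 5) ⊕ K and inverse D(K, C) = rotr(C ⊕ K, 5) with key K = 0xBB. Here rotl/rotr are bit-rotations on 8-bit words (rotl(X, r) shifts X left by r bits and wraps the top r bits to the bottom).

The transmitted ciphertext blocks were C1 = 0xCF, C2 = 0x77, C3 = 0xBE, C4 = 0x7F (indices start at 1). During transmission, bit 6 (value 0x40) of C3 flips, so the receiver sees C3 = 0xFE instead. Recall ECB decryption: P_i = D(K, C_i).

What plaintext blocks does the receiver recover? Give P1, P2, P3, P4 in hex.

Only C3 changed, to 0xFE. In ECB, a change in C_i affects only P_i. Decrypting the received ciphertext:
P1: D(K, 0xCF) = 0xA3.
P2: D(K, 0x77) = 0x66.
P3: D(K, 0xFE) = 0x2A.
P4: D(K, 0x7F) = 0x26.
Blocks that differ from the original plaintext: P3.

P1 = 0xA3, P2 = 0x66, P3 = 0x2A, P4 = 0x26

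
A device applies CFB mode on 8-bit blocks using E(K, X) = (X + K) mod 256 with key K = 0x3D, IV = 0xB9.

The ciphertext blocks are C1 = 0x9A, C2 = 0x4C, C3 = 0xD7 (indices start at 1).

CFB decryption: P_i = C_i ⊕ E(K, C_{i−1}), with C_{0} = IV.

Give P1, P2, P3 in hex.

P1 = 0x6C, P2 = 0x9B, P3 = 0x5E

P1: E(K, 0xB9) = 0xF6; 0x9A ⊕ 0xF6 = 0x6C.
P2: E(K, 0x9A) = 0xD7; 0x4C ⊕ 0xD7 = 0x9B.
P3: E(K, 0x4C) = 0x89; 0xD7 ⊕ 0x89 = 0x5E.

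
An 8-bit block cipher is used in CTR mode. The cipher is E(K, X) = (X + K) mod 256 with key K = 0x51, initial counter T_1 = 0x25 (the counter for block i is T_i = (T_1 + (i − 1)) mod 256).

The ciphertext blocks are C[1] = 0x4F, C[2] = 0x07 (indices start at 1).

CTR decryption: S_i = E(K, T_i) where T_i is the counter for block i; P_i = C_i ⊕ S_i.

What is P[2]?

P[2]: T = 0x26, S = E(K, T) = 0x77; 0x07 ⊕ 0x77 = 0x70.

P[2] = 0x70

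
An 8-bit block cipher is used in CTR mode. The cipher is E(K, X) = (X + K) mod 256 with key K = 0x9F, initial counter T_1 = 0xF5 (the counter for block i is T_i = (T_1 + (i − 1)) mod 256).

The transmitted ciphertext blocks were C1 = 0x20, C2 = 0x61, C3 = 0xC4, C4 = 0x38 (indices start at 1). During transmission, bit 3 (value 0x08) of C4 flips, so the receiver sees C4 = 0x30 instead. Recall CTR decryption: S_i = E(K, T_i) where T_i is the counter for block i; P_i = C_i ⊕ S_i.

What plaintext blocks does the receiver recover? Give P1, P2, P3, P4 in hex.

P1 = 0xB4, P2 = 0xF4, P3 = 0x52, P4 = 0xA7

Only C4 changed, to 0x30. In CTR, a change in C_i flips the same bit in P_i only; the keystream is unaffected. Decrypting the received ciphertext:
P1: T = 0xF5, S = E(K, T) = 0x94; 0x20 ⊕ 0x94 = 0xB4.
P2: T = 0xF6, S = E(K, T) = 0x95; 0x61 ⊕ 0x95 = 0xF4.
P3: T = 0xF7, S = E(K, T) = 0x96; 0xC4 ⊕ 0x96 = 0x52.
P4: T = 0xF8, S = E(K, T) = 0x97; 0x30 ⊕ 0x97 = 0xA7.
Blocks that differ from the original plaintext: P4.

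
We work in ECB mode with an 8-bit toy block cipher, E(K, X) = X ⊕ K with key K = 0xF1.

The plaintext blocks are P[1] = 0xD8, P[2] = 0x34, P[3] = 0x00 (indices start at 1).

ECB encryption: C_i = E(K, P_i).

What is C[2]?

C[2] = 0xC5

C[2]: E(K, 0x34) = 0xC5.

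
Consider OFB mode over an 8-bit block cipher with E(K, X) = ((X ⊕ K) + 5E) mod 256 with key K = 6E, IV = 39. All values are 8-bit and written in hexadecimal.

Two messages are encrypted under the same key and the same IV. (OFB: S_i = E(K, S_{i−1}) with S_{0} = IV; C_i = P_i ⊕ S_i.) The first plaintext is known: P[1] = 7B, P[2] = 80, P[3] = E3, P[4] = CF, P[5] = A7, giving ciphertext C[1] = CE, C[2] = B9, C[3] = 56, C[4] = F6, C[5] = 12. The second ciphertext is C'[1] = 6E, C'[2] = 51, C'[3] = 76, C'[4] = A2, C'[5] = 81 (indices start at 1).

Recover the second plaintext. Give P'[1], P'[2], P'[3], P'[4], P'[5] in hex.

In OFB with a reused IV, both messages share the same keystream S_i, so C_i ⊕ C'_i = P_i ⊕ P'_i and thus P'_i = P_i ⊕ C_i ⊕ C'_i.
P'[1]: 7B ⊕ CE ⊕ 6E = DB.
P'[2]: 80 ⊕ B9 ⊕ 51 = 68.
P'[3]: E3 ⊕ 56 ⊕ 76 = C3.
P'[4]: CF ⊕ F6 ⊕ A2 = 9B.
P'[5]: A7 ⊕ 12 ⊕ 81 = 34.

P'[1] = DB, P'[2] = 68, P'[3] = C3, P'[4] = 9B, P'[5] = 34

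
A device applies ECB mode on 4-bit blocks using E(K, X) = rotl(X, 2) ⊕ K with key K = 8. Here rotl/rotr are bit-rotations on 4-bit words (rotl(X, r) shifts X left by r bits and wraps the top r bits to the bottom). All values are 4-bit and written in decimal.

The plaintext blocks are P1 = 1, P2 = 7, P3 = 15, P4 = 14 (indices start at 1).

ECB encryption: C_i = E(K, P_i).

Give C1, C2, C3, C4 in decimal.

C1: E(K, 1) = 12.
C2: E(K, 7) = 5.
C3: E(K, 15) = 7.
C4: E(K, 14) = 3.

C1 = 12, C2 = 5, C3 = 7, C4 = 3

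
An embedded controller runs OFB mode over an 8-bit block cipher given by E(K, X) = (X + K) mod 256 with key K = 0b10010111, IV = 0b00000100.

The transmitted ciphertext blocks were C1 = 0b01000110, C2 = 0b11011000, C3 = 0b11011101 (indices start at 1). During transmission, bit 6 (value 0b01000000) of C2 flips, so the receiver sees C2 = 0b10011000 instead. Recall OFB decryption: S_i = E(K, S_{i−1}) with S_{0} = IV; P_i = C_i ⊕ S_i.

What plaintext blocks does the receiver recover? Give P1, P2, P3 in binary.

Only C2 changed, to 0b10011000. In OFB, a change in C_i flips the same bit in P_i only; the keystream is unaffected. Decrypting the received ciphertext:
P1: S = E(K, 0b00000100) = 0b10011011; 0b01000110 ⊕ 0b10011011 = 0b11011101.
P2: S = E(K, 0b10011011) = 0b00110010; 0b10011000 ⊕ 0b00110010 = 0b10101010.
P3: S = E(K, 0b00110010) = 0b11001001; 0b11011101 ⊕ 0b11001001 = 0b00010100.
Blocks that differ from the original plaintext: P2.

P1 = 0b11011101, P2 = 0b10101010, P3 = 0b00010100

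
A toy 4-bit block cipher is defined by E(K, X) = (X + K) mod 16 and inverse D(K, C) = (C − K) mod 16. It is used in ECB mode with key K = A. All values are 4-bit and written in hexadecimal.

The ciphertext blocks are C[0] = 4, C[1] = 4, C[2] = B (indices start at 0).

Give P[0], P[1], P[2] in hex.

P[0] = A, P[1] = A, P[2] = 1

ECB decryption: P_i = D(K, C_i).
P[0]: D(K, 4) = A.
P[1]: D(K, 4) = A.
P[2]: D(K, B) = 1.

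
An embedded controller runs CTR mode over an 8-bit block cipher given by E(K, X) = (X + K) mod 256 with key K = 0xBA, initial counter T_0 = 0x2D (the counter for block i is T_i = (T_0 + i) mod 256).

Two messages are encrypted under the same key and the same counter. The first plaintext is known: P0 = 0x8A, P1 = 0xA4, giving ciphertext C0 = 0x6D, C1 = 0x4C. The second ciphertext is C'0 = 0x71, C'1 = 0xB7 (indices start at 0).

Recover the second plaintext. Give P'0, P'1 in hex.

In CTR with a reused counter, both messages share the same keystream S_i, so C_i ⊕ C'_i = P_i ⊕ P'_i and thus P'_i = P_i ⊕ C_i ⊕ C'_i.
P'0: 0x8A ⊕ 0x6D ⊕ 0x71 = 0x96.
P'1: 0xA4 ⊕ 0x4C ⊕ 0xB7 = 0x5F.

P'0 = 0x96, P'1 = 0x5F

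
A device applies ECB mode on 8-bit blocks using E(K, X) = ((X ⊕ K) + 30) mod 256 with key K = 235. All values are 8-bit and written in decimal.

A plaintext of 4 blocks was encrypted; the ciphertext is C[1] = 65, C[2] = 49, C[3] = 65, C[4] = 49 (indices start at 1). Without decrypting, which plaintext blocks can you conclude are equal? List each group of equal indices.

ECB encrypts each block independently with the same key, so equal ciphertext blocks imply equal plaintext blocks.
C[1] = C[3] = 65, so P[1] = P[3].
C[2] = C[4] = 49, so P[2] = P[4].

P[1] = P[3]; P[2] = P[4]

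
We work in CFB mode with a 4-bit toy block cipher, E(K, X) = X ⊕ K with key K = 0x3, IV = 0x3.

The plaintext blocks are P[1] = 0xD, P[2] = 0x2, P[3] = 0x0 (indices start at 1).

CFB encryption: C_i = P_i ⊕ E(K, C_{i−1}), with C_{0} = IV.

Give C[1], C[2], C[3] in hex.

C[1]: E(K, 0x3) = 0x0; 0xD ⊕ 0x0 = 0xD.
C[2]: E(K, 0xD) = 0xE; 0x2 ⊕ 0xE = 0xC.
C[3]: E(K, 0xC) = 0xF; 0x0 ⊕ 0xF = 0xF.

C[1] = 0xD, C[2] = 0xC, C[3] = 0xF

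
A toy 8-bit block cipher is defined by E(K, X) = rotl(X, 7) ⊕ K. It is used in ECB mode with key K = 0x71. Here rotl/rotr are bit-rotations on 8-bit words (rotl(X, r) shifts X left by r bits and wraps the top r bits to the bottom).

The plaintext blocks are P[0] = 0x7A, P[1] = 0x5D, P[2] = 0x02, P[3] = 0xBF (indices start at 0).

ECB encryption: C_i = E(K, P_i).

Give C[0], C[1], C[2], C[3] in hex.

C[0] = 0x4C, C[1] = 0xDF, C[2] = 0x70, C[3] = 0xAE

C[0]: E(K, 0x7A) = 0x4C.
C[1]: E(K, 0x5D) = 0xDF.
C[2]: E(K, 0x02) = 0x70.
C[3]: E(K, 0xBF) = 0xAE.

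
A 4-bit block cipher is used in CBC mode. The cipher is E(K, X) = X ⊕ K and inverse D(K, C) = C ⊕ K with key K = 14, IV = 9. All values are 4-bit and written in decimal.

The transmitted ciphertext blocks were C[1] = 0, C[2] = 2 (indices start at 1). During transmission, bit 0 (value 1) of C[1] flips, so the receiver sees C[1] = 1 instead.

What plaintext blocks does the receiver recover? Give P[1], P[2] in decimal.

P[1] = 6, P[2] = 13

CBC decryption: P_i = D(K, C_i) ⊕ C_{i−1}, with C_{0} = IV.
Only C[1] changed, to 1. In CBC, a change in C_i garbles P_i and flips the same bit in P_{i+1}. Decrypting the received ciphertext:
P[1]: D(K, 1) = 15; 15 ⊕ 9 = 6.
P[2]: D(K, 2) = 12; 12 ⊕ 1 = 13.
Blocks that differ from the original plaintext: P[1], P[2].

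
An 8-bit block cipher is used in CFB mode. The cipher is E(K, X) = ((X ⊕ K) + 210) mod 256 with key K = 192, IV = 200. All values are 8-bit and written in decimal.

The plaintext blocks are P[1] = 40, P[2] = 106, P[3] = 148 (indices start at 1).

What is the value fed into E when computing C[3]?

CFB encryption: C_i = P_i ⊕ E(K, C_{i−1}), with C_{0} = IV.
C[1]: E(K, 200) = 218; 40 ⊕ 218 = 242.
C[2]: E(K, 242) = 4; 106 ⊕ 4 = 110.
C[3]: E(K, 110) = 128; 148 ⊕ 128 = 20.
So the input to E for block [3] is 110.

110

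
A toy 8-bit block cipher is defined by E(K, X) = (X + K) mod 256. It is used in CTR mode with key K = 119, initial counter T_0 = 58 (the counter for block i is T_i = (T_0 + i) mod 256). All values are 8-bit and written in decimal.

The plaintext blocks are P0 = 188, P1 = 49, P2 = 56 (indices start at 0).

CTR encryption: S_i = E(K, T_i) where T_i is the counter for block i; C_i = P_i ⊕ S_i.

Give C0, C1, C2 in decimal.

C0 = 13, C1 = 131, C2 = 139

C0: T = 58, S = E(K, T) = 177; 188 ⊕ 177 = 13.
C1: T = 59, S = E(K, T) = 178; 49 ⊕ 178 = 131.
C2: T = 60, S = E(K, T) = 179; 56 ⊕ 179 = 139.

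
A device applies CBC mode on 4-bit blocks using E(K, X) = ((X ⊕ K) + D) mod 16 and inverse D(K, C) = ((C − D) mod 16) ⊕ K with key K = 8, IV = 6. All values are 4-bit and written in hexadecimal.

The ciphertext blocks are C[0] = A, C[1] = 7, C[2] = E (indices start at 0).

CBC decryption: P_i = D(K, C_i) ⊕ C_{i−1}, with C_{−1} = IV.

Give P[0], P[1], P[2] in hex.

P[0]: D(K, A) = 5; 5 ⊕ 6 = 3.
P[1]: D(K, 7) = 2; 2 ⊕ A = 8.
P[2]: D(K, E) = 9; 9 ⊕ 7 = E.

P[0] = 3, P[1] = 8, P[2] = E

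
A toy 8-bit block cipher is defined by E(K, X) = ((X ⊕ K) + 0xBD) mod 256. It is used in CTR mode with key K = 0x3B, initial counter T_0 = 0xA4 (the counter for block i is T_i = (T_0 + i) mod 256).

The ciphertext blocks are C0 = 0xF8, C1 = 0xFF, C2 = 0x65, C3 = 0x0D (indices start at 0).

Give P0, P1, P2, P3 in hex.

CTR decryption: S_i = E(K, T_i) where T_i is the counter for block i; P_i = C_i ⊕ S_i.
P0: T = 0xA4, S = E(K, T) = 0x5C; 0xF8 ⊕ 0x5C = 0xA4.
P1: T = 0xA5, S = E(K, T) = 0x5B; 0xFF ⊕ 0x5B = 0xA4.
P2: T = 0xA6, S = E(K, T) = 0x5A; 0x65 ⊕ 0x5A = 0x3F.
P3: T = 0xA7, S = E(K, T) = 0x59; 0x0D ⊕ 0x59 = 0x54.

P0 = 0xA4, P1 = 0xA4, P2 = 0x3F, P3 = 0x54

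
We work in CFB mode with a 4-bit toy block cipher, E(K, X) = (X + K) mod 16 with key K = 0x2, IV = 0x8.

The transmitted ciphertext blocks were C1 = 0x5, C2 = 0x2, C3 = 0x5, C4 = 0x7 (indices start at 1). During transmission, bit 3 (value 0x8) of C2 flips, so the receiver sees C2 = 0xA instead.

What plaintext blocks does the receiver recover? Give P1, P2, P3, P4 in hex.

CFB decryption: P_i = C_i ⊕ E(K, C_{i−1}), with C_{0} = IV.
Only C2 changed, to 0xA. In CFB, a change in C_i flips the same bit in P_i and garbles P_{i+1}. Decrypting the received ciphertext:
P1: E(K, 0x8) = 0xA; 0x5 ⊕ 0xA = 0xF.
P2: E(K, 0x5) = 0x7; 0xA ⊕ 0x7 = 0xD.
P3: E(K, 0xA) = 0xC; 0x5 ⊕ 0xC = 0x9.
P4: E(K, 0x5) = 0x7; 0x7 ⊕ 0x7 = 0x0.
Blocks that differ from the original plaintext: P2, P3.

P1 = 0xF, P2 = 0xD, P3 = 0x9, P4 = 0x0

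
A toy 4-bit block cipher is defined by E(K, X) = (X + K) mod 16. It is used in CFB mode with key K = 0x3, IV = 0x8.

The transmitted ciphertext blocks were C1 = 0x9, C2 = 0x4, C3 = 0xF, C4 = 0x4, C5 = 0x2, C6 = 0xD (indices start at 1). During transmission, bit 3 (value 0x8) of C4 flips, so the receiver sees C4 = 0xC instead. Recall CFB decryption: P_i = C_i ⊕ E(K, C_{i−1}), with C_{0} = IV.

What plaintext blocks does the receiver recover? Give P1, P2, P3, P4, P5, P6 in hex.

P1 = 0x2, P2 = 0x8, P3 = 0x8, P4 = 0xE, P5 = 0xD, P6 = 0x8

Only C4 changed, to 0xC. In CFB, a change in C_i flips the same bit in P_i and garbles P_{i+1}. Decrypting the received ciphertext:
P1: E(K, 0x8) = 0xB; 0x9 ⊕ 0xB = 0x2.
P2: E(K, 0x9) = 0xC; 0x4 ⊕ 0xC = 0x8.
P3: E(K, 0x4) = 0x7; 0xF ⊕ 0x7 = 0x8.
P4: E(K, 0xF) = 0x2; 0xC ⊕ 0x2 = 0xE.
P5: E(K, 0xC) = 0xF; 0x2 ⊕ 0xF = 0xD.
P6: E(K, 0x2) = 0x5; 0xD ⊕ 0x5 = 0x8.
Blocks that differ from the original plaintext: P4, P5.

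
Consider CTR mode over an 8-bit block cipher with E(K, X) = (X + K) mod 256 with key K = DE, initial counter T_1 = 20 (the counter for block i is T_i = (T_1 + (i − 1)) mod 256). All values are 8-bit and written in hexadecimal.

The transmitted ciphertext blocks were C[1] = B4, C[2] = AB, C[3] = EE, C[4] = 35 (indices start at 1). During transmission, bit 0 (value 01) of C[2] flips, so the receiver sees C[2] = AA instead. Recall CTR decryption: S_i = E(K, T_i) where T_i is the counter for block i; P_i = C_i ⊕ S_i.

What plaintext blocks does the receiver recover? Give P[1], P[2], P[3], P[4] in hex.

P[1] = 4A, P[2] = 55, P[3] = EE, P[4] = 34

Only C[2] changed, to AA. In CTR, a change in C_i flips the same bit in P_i only; the keystream is unaffected. Decrypting the received ciphertext:
P[1]: T = 20, S = E(K, T) = FE; B4 ⊕ FE = 4A.
P[2]: T = 21, S = E(K, T) = FF; AA ⊕ FF = 55.
P[3]: T = 22, S = E(K, T) = 00; EE ⊕ 00 = EE.
P[4]: T = 23, S = E(K, T) = 01; 35 ⊕ 01 = 34.
Blocks that differ from the original plaintext: P[2].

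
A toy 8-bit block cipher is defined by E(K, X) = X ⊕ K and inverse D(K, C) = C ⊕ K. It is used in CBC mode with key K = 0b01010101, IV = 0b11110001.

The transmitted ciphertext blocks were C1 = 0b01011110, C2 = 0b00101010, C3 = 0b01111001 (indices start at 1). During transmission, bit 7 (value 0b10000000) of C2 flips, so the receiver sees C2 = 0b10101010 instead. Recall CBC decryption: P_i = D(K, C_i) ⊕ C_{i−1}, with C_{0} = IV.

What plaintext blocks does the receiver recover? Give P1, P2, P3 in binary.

Only C2 changed, to 0b10101010. In CBC, a change in C_i garbles P_i and flips the same bit in P_{i+1}. Decrypting the received ciphertext:
P1: D(K, 0b01011110) = 0b00001011; 0b00001011 ⊕ 0b11110001 = 0b11111010.
P2: D(K, 0b10101010) = 0b11111111; 0b11111111 ⊕ 0b01011110 = 0b10100001.
P3: D(K, 0b01111001) = 0b00101100; 0b00101100 ⊕ 0b10101010 = 0b10000110.
Blocks that differ from the original plaintext: P2, P3.

P1 = 0b11111010, P2 = 0b10100001, P3 = 0b10000110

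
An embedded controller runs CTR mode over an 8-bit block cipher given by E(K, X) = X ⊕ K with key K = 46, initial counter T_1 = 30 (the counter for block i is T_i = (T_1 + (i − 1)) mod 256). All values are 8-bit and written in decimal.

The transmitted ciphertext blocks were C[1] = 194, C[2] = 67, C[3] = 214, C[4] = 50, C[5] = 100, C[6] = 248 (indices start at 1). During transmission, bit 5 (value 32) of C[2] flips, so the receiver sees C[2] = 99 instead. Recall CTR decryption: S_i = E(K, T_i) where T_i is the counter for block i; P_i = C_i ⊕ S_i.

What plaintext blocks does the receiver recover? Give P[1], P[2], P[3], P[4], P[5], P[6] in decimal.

P[1] = 242, P[2] = 82, P[3] = 216, P[4] = 61, P[5] = 104, P[6] = 245

Only C[2] changed, to 99. In CTR, a change in C_i flips the same bit in P_i only; the keystream is unaffected. Decrypting the received ciphertext:
P[1]: T = 30, S = E(K, T) = 48; 194 ⊕ 48 = 242.
P[2]: T = 31, S = E(K, T) = 49; 99 ⊕ 49 = 82.
P[3]: T = 32, S = E(K, T) = 14; 214 ⊕ 14 = 216.
P[4]: T = 33, S = E(K, T) = 15; 50 ⊕ 15 = 61.
P[5]: T = 34, S = E(K, T) = 12; 100 ⊕ 12 = 104.
P[6]: T = 35, S = E(K, T) = 13; 248 ⊕ 13 = 245.
Blocks that differ from the original plaintext: P[2].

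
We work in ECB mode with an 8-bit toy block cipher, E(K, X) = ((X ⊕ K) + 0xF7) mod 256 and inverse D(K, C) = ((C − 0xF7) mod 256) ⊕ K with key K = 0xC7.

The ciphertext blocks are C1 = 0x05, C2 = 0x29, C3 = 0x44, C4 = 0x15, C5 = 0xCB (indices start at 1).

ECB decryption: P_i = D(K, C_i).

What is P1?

P1 = 0xC9

P1: D(K, 0x05) = 0xC9.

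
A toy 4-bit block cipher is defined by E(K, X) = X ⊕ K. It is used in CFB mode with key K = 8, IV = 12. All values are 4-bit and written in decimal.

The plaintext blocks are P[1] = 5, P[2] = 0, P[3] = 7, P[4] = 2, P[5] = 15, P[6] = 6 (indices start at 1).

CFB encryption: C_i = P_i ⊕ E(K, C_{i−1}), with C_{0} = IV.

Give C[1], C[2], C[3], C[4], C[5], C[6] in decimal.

C[1]: E(K, 12) = 4; 5 ⊕ 4 = 1.
C[2]: E(K, 1) = 9; 0 ⊕ 9 = 9.
C[3]: E(K, 9) = 1; 7 ⊕ 1 = 6.
C[4]: E(K, 6) = 14; 2 ⊕ 14 = 12.
C[5]: E(K, 12) = 4; 15 ⊕ 4 = 11.
C[6]: E(K, 11) = 3; 6 ⊕ 3 = 5.

C[1] = 1, C[2] = 9, C[3] = 6, C[4] = 12, C[5] = 11, C[6] = 5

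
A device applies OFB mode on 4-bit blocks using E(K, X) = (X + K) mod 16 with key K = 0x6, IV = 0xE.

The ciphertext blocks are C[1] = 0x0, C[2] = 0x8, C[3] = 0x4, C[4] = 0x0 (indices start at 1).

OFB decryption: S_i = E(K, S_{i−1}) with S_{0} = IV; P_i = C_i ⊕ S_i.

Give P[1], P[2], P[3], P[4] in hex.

P[1]: S = E(K, 0xE) = 0x4; 0x0 ⊕ 0x4 = 0x4.
P[2]: S = E(K, 0x4) = 0xA; 0x8 ⊕ 0xA = 0x2.
P[3]: S = E(K, 0xA) = 0x0; 0x4 ⊕ 0x0 = 0x4.
P[4]: S = E(K, 0x0) = 0x6; 0x0 ⊕ 0x6 = 0x6.

P[1] = 0x4, P[2] = 0x2, P[3] = 0x4, P[4] = 0x6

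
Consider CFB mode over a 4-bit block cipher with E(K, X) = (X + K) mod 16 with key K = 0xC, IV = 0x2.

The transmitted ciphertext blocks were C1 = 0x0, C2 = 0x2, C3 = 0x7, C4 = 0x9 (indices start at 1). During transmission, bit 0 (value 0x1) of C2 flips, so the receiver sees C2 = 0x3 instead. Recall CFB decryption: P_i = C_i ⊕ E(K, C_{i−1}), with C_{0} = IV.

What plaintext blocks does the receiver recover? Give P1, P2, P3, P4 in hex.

P1 = 0xE, P2 = 0xF, P3 = 0x8, P4 = 0xA

Only C2 changed, to 0x3. In CFB, a change in C_i flips the same bit in P_i and garbles P_{i+1}. Decrypting the received ciphertext:
P1: E(K, 0x2) = 0xE; 0x0 ⊕ 0xE = 0xE.
P2: E(K, 0x0) = 0xC; 0x3 ⊕ 0xC = 0xF.
P3: E(K, 0x3) = 0xF; 0x7 ⊕ 0xF = 0x8.
P4: E(K, 0x7) = 0x3; 0x9 ⊕ 0x3 = 0xA.
Blocks that differ from the original plaintext: P2, P3.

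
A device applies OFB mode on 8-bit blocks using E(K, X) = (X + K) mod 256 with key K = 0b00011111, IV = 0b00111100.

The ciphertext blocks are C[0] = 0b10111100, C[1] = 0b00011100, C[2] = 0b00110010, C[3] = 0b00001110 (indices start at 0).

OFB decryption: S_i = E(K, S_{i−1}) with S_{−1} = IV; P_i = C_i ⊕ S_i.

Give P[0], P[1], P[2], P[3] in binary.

P[0] = 0b11100111, P[1] = 0b01100110, P[2] = 0b10101011, P[3] = 0b10110110

P[0]: S = E(K, 0b00111100) = 0b01011011; 0b10111100 ⊕ 0b01011011 = 0b11100111.
P[1]: S = E(K, 0b01011011) = 0b01111010; 0b00011100 ⊕ 0b01111010 = 0b01100110.
P[2]: S = E(K, 0b01111010) = 0b10011001; 0b00110010 ⊕ 0b10011001 = 0b10101011.
P[3]: S = E(K, 0b10011001) = 0b10111000; 0b00001110 ⊕ 0b10111000 = 0b10110110.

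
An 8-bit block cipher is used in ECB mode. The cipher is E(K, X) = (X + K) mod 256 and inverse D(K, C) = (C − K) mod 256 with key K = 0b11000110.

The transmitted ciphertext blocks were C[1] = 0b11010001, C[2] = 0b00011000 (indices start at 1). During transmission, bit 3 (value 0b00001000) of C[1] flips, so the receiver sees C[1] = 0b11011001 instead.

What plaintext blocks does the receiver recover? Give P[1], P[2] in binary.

P[1] = 0b00010011, P[2] = 0b01010010

ECB decryption: P_i = D(K, C_i).
Only C[1] changed, to 0b11011001. In ECB, a change in C_i affects only P_i. Decrypting the received ciphertext:
P[1]: D(K, 0b11011001) = 0b00010011.
P[2]: D(K, 0b00011000) = 0b01010010.
Blocks that differ from the original plaintext: P[1].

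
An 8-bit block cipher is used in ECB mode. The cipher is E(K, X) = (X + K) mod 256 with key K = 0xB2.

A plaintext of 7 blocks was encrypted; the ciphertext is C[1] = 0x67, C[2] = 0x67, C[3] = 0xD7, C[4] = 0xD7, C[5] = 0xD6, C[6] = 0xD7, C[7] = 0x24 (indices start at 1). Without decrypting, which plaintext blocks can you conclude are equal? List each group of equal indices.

ECB encrypts each block independently with the same key, so equal ciphertext blocks imply equal plaintext blocks.
C[1] = C[2] = 0x67, so P[1] = P[2].
C[3] = C[4] = C[6] = 0xD7, so P[3] = P[4] = P[6].

P[1] = P[2]; P[3] = P[4] = P[6]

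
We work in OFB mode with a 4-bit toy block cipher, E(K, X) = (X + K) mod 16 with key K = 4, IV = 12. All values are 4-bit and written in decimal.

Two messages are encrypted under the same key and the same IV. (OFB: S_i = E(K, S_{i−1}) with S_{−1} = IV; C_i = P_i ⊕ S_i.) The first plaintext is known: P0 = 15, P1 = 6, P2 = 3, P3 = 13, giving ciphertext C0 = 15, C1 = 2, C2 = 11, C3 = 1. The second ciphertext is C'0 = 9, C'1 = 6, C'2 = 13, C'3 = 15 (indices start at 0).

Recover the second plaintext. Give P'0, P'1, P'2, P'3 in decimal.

In OFB with a reused IV, both messages share the same keystream S_i, so C_i ⊕ C'_i = P_i ⊕ P'_i and thus P'_i = P_i ⊕ C_i ⊕ C'_i.
P'0: 15 ⊕ 15 ⊕ 9 = 9.
P'1: 6 ⊕ 2 ⊕ 6 = 2.
P'2: 3 ⊕ 11 ⊕ 13 = 5.
P'3: 13 ⊕ 1 ⊕ 15 = 3.

P'0 = 9, P'1 = 2, P'2 = 5, P'3 = 3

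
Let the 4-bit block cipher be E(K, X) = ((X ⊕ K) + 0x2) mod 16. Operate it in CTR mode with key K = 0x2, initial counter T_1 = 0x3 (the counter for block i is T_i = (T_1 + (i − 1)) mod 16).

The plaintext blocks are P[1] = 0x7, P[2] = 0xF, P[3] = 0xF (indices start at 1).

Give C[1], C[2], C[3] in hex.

C[1] = 0x4, C[2] = 0x7, C[3] = 0x6

CTR encryption: S_i = E(K, T_i) where T_i is the counter for block i; C_i = P_i ⊕ S_i.
C[1]: T = 0x3, S = E(K, T) = 0x3; 0x7 ⊕ 0x3 = 0x4.
C[2]: T = 0x4, S = E(K, T) = 0x8; 0xF ⊕ 0x8 = 0x7.
C[3]: T = 0x5, S = E(K, T) = 0x9; 0xF ⊕ 0x9 = 0x6.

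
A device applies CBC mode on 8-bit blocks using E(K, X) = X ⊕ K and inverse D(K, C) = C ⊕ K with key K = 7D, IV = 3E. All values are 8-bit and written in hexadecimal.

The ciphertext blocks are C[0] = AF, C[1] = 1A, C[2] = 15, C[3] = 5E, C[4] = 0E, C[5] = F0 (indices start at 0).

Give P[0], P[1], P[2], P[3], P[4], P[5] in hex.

P[0] = EC, P[1] = C8, P[2] = 72, P[3] = 36, P[4] = 2D, P[5] = 83

CBC decryption: P_i = D(K, C_i) ⊕ C_{i−1}, with C_{−1} = IV.
P[0]: D(K, AF) = D2; D2 ⊕ 3E = EC.
P[1]: D(K, 1A) = 67; 67 ⊕ AF = C8.
P[2]: D(K, 15) = 68; 68 ⊕ 1A = 72.
P[3]: D(K, 5E) = 23; 23 ⊕ 15 = 36.
P[4]: D(K, 0E) = 73; 73 ⊕ 5E = 2D.
P[5]: D(K, F0) = 8D; 8D ⊕ 0E = 83.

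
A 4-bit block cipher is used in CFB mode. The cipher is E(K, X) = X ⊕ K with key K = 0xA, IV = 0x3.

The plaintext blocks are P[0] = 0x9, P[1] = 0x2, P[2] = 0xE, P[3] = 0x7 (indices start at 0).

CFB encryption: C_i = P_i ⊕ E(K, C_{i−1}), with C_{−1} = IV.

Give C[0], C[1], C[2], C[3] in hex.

C[0] = 0x0, C[1] = 0x8, C[2] = 0xC, C[3] = 0x1

C[0]: E(K, 0x3) = 0x9; 0x9 ⊕ 0x9 = 0x0.
C[1]: E(K, 0x0) = 0xA; 0x2 ⊕ 0xA = 0x8.
C[2]: E(K, 0x8) = 0x2; 0xE ⊕ 0x2 = 0xC.
C[3]: E(K, 0xC) = 0x6; 0x7 ⊕ 0x6 = 0x1.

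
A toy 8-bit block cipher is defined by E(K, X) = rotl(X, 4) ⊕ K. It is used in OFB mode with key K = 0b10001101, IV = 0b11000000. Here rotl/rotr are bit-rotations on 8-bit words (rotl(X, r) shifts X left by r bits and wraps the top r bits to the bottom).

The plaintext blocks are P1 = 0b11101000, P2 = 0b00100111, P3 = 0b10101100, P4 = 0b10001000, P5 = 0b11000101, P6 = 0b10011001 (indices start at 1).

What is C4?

OFB encryption: S_i = E(K, S_{i−1}) with S_{0} = IV; C_i = P_i ⊕ S_i.
C1: S = E(K, 0b11000000) = 0b10000001; 0b11101000 ⊕ 0b10000001 = 0b01101001.
C2: S = E(K, 0b10000001) = 0b10010101; 0b00100111 ⊕ 0b10010101 = 0b10110010.
C3: S = E(K, 0b10010101) = 0b11010100; 0b10101100 ⊕ 0b11010100 = 0b01111000.
C4: S = E(K, 0b11010100) = 0b11000000; 0b10001000 ⊕ 0b11000000 = 0b01001000.

C4 = 0b01001000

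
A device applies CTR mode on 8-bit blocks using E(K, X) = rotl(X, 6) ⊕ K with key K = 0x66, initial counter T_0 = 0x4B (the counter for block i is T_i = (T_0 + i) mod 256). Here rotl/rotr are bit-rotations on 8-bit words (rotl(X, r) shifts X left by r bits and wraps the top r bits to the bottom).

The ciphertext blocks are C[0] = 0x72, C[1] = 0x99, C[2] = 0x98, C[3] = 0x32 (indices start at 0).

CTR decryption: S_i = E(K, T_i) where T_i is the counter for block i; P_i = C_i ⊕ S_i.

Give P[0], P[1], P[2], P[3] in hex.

P[0]: T = 0x4B, S = E(K, T) = 0xB4; 0x72 ⊕ 0xB4 = 0xC6.
P[1]: T = 0x4C, S = E(K, T) = 0x75; 0x99 ⊕ 0x75 = 0xEC.
P[2]: T = 0x4D, S = E(K, T) = 0x35; 0x98 ⊕ 0x35 = 0xAD.
P[3]: T = 0x4E, S = E(K, T) = 0xF5; 0x32 ⊕ 0xF5 = 0xC7.

P[0] = 0xC6, P[1] = 0xEC, P[2] = 0xAD, P[3] = 0xC7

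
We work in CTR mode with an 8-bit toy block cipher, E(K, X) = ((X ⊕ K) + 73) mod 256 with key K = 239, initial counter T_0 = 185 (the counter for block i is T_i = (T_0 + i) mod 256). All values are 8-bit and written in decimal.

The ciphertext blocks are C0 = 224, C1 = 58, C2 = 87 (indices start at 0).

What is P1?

P1 = 164

CTR decryption: S_i = E(K, T_i) where T_i is the counter for block i; P_i = C_i ⊕ S_i.
P1: T = 186, S = E(K, T) = 158; 58 ⊕ 158 = 164.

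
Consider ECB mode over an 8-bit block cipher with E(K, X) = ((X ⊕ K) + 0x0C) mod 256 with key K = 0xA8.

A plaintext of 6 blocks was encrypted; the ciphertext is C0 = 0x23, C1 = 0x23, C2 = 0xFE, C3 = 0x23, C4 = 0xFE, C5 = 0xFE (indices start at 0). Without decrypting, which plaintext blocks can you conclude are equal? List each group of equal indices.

ECB encrypts each block independently with the same key, so equal ciphertext blocks imply equal plaintext blocks.
C0 = C1 = C3 = 0x23, so P0 = P1 = P3.
C2 = C4 = C5 = 0xFE, so P2 = P4 = P5.

P0 = P1 = P3; P2 = P4 = P5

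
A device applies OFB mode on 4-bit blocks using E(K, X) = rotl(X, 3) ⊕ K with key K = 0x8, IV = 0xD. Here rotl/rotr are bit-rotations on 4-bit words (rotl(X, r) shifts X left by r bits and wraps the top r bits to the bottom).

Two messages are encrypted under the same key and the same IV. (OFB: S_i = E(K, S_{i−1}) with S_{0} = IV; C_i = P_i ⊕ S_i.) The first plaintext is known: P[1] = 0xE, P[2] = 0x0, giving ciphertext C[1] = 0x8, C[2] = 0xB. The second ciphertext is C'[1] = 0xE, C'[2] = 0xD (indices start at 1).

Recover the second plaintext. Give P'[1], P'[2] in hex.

In OFB with a reused IV, both messages share the same keystream S_i, so C_i ⊕ C'_i = P_i ⊕ P'_i and thus P'_i = P_i ⊕ C_i ⊕ C'_i.
P'[1]: 0xE ⊕ 0x8 ⊕ 0xE = 0x8.
P'[2]: 0x0 ⊕ 0xB ⊕ 0xD = 0x6.

P'[1] = 0x8, P'[2] = 0x6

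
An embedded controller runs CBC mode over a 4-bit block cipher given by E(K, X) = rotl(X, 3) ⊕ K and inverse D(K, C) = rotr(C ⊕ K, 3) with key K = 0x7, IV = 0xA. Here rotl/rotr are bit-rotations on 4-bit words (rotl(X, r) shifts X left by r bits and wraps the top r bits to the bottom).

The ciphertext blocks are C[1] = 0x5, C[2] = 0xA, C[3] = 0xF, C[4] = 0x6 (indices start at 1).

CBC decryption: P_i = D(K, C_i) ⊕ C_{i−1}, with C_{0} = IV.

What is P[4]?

P[4]: D(K, 0x6) = 0x2; 0x2 ⊕ 0xF = 0xD.

P[4] = 0xD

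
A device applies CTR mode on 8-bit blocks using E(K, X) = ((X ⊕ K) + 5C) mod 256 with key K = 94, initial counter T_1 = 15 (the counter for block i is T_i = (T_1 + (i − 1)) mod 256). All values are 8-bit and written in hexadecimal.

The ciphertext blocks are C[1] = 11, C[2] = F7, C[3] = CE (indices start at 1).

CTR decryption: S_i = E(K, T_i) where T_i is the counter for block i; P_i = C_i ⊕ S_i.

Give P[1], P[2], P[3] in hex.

P[1] = CC, P[2] = 29, P[3] = 11

P[1]: T = 15, S = E(K, T) = DD; 11 ⊕ DD = CC.
P[2]: T = 16, S = E(K, T) = DE; F7 ⊕ DE = 29.
P[3]: T = 17, S = E(K, T) = DF; CE ⊕ DF = 11.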